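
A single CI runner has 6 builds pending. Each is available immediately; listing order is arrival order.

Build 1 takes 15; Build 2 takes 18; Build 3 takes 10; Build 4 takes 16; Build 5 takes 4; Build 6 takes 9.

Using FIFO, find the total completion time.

285

FIFO (arrival order): Build 1 Build 2 Build 3 Build 4 Build 5 Build 6.
Build 1: 0→15
Build 2: 15→33
Build 3: 33→43
Build 4: 43→59
Build 5: 59→63
Build 6: 63→72
Sum = 15+33+43+59+63+72 = 285.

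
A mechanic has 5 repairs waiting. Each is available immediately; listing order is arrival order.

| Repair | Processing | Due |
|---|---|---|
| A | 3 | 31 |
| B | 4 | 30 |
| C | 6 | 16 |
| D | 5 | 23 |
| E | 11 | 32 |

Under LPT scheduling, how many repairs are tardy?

1

LPT (decreasing processing time): E C D B A.
E: 0→11, due 32, tardiness 0
C: 11→17, due 16, tardiness 1
D: 17→22, due 23, tardiness 0
B: 22→26, due 30, tardiness 0
A: 26→29, due 31, tardiness 0
Late repairs: 1.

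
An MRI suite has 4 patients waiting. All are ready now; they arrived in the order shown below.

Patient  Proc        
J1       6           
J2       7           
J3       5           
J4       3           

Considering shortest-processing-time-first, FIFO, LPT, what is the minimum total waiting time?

SPT (increasing processing time): J4 J3 J1 J2.
J4: waits 0, runs 0→3
J3: waits 3, runs 3→8
J1: waits 8, runs 8→14
J2: waits 14, runs 14→21
Sum = 0+3+8+14 = 25.
FIFO (arrival order): J1 J2 J3 J4.
J1: waits 0, runs 0→6
J2: waits 6, runs 6→13
J3: waits 13, runs 13→18
J4: waits 18, runs 18→21
Sum = 0+6+13+18 = 37.
LPT (decreasing processing time): J2 J1 J3 J4.
J2: waits 0, runs 0→7
J1: waits 7, runs 7→13
J3: waits 13, runs 13→18
J4: waits 18, runs 18→21
Sum = 0+7+13+18 = 38.
SPT 25, FIFO 37, LPT 38 → minimum 25.

25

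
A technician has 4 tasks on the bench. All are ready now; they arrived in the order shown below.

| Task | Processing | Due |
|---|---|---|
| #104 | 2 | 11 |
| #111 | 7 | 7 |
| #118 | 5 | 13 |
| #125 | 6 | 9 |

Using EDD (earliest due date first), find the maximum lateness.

7

EDD (increasing due date): #111 #125 #104 #118.
#111: 0→7, due 7, lateness 0
#125: 7→13, due 9, lateness 4
#104: 13→15, due 11, lateness 4
#118: 15→20, due 13, lateness 7
Maximum = 7.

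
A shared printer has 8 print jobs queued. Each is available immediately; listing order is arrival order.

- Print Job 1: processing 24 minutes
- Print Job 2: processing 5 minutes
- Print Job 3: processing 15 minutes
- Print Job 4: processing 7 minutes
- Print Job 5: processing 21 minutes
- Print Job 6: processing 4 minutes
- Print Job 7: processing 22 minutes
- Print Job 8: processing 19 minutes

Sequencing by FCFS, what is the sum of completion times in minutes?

FIFO (arrival order): Print Job 1 Print Job 2 Print Job 3 Print Job 4 Print Job 5 Print Job 6 Print Job 7 Print Job 8.
Print Job 1: 0→24
Print Job 2: 24→29
Print Job 3: 29→44
Print Job 4: 44→51
Print Job 5: 51→72
Print Job 6: 72→76
Print Job 7: 76→98
Print Job 8: 98→117
Sum = 24+29+44+51+72+76+98+117 = 511.

511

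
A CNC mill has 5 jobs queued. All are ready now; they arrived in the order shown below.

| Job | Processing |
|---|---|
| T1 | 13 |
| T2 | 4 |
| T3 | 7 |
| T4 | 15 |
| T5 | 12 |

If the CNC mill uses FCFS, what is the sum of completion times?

FIFO (arrival order): T1 T2 T3 T4 T5.
T1: 0→13
T2: 13→17
T3: 17→24
T4: 24→39
T5: 39→51
Sum = 13+17+24+39+51 = 144.

144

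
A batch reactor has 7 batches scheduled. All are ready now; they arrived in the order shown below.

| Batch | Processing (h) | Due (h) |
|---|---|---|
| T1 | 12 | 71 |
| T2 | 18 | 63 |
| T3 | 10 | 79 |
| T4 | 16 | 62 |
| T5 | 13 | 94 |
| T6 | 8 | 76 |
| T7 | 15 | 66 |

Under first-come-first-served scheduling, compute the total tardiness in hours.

FIFO (arrival order): T1 T2 T3 T4 T5 T6 T7.
T1: 0→12, due 71, tardiness 0
T2: 12→30, due 63, tardiness 0
T3: 30→40, due 79, tardiness 0
T4: 40→56, due 62, tardiness 0
T5: 56→69, due 94, tardiness 0
T6: 69→77, due 76, tardiness 1
T7: 77→92, due 66, tardiness 26
Sum = 0+0+0+0+0+1+26 = 27.

27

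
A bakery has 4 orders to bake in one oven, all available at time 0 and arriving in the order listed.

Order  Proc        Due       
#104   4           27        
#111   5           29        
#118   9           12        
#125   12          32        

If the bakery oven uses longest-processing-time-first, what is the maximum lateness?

9

LPT (decreasing processing time): #125 #118 #111 #104.
#125: 0→12, due 32, lateness -20
#118: 12→21, due 12, lateness 9
#111: 21→26, due 29, lateness -3
#104: 26→30, due 27, lateness 3
Maximum = 9.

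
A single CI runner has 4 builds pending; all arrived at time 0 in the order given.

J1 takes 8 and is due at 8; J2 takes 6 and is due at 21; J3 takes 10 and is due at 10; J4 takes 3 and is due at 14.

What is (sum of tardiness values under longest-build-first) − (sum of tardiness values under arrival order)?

LPT (decreasing processing time): J3 J1 J2 J4.
J3: 0→10, due 10, tardiness 0
J1: 10→18, due 8, tardiness 10
J2: 18→24, due 21, tardiness 3
J4: 24→27, due 14, tardiness 13
Sum = 0+10+3+13 = 26.
FIFO (arrival order): J1 J2 J3 J4.
J1: 0→8, due 8, tardiness 0
J2: 8→14, due 21, tardiness 0
J3: 14→24, due 10, tardiness 14
J4: 24→27, due 14, tardiness 13
Sum = 0+0+14+13 = 27.
Difference = 26 − 27 = -1.

-1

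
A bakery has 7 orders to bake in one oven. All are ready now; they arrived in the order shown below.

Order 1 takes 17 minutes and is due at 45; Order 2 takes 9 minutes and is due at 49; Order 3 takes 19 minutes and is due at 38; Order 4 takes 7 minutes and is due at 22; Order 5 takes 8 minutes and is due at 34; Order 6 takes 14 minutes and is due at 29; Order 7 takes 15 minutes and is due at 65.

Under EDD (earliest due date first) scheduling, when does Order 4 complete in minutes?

EDD (increasing due date): Order 4 Order 6 Order 5 Order 3 Order 1 Order 2 Order 7.
Order 4: 0→7

7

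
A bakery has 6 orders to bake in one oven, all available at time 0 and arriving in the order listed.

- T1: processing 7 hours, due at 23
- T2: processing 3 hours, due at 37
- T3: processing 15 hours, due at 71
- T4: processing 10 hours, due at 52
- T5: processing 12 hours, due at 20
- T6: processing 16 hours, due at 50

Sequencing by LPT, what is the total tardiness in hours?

LPT (decreasing processing time): T6 T3 T5 T4 T1 T2.
T6: 0→16, due 50, tardiness 0
T3: 16→31, due 71, tardiness 0
T5: 31→43, due 20, tardiness 23
T4: 43→53, due 52, tardiness 1
T1: 53→60, due 23, tardiness 37
T2: 60→63, due 37, tardiness 26
Sum = 0+0+23+1+37+26 = 87.

87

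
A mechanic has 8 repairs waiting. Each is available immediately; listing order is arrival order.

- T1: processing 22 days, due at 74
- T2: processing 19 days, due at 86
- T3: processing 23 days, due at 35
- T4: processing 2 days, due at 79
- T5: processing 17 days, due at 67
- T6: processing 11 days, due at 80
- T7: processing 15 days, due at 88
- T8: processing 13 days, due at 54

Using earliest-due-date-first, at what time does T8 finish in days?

36

EDD (increasing due date): T3 T8 T5 T1 T4 T6 T2 T7.
T3: 0→23
T8: 23→36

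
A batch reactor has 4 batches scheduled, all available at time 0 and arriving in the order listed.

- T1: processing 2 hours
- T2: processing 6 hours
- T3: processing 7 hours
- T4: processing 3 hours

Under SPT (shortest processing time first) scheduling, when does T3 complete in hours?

SPT (increasing processing time): T1 T4 T2 T3.
T1: 0→2
T4: 2→5
T2: 5→11
T3: 11→18

18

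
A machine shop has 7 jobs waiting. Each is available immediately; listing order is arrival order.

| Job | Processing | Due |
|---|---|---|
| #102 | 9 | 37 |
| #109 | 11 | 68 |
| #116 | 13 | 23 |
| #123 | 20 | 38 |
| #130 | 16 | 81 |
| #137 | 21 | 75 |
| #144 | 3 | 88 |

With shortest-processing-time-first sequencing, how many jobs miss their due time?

SPT (increasing processing time): #144 #102 #109 #116 #130 #123 #137.
#144: 0→3, due 88, tardiness 0
#102: 3→12, due 37, tardiness 0
#109: 12→23, due 68, tardiness 0
#116: 23→36, due 23, tardiness 13
#130: 36→52, due 81, tardiness 0
#123: 52→72, due 38, tardiness 34
#137: 72→93, due 75, tardiness 18
Late jobs: 3.

3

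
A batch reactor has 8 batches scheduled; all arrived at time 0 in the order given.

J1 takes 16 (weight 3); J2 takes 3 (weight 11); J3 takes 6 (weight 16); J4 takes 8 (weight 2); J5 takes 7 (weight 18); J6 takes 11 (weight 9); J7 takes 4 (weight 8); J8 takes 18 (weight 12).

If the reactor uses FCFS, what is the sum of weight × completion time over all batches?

3218

FIFO (arrival order): J1 J2 J3 J4 J5 J6 J7 J8.
J1: finishes 16, weight 3, w·C = 48
J2: finishes 19, weight 11, w·C = 209
J3: finishes 25, weight 16, w·C = 400
J4: finishes 33, weight 2, w·C = 66
J5: finishes 40, weight 18, w·C = 720
J6: finishes 51, weight 9, w·C = 459
J7: finishes 55, weight 8, w·C = 440
J8: finishes 73, weight 12, w·C = 876
Sum = 48+209+400+66+720+459+440+876 = 3218.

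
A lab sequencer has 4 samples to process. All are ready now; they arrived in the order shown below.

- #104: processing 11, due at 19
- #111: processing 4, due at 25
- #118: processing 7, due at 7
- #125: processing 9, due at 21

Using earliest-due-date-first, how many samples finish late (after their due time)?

EDD (increasing due date): #118 #104 #125 #111.
#118: 0→7, due 7, tardiness 0
#104: 7→18, due 19, tardiness 0
#125: 18→27, due 21, tardiness 6
#111: 27→31, due 25, tardiness 6
Late samples: 2.

2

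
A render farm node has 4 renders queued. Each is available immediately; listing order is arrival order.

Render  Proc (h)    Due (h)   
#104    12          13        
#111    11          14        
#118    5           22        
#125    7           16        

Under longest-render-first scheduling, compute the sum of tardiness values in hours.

LPT (decreasing processing time): #104 #111 #125 #118.
#104: 0→12, due 13, tardiness 0
#111: 12→23, due 14, tardiness 9
#125: 23→30, due 16, tardiness 14
#118: 30→35, due 22, tardiness 13
Sum = 0+9+14+13 = 36.

36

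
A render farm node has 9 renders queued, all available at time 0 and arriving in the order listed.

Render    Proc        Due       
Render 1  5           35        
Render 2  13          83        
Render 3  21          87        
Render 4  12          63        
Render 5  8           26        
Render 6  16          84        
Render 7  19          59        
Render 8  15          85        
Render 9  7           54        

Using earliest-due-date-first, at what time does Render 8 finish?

EDD (increasing due date): Render 5 Render 1 Render 9 Render 7 Render 4 Render 2 Render 6 Render 8 Render 3.
Render 5: 0→8
Render 1: 8→13
Render 9: 13→20
Render 7: 20→39
Render 4: 39→51
Render 2: 51→64
Render 6: 64→80
Render 8: 80→95

95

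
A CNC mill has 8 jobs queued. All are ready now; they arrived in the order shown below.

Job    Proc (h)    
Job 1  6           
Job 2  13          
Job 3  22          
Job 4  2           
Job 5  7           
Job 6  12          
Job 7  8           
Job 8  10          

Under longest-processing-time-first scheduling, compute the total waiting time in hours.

376

LPT (decreasing processing time): Job 3 Job 2 Job 6 Job 8 Job 7 Job 5 Job 1 Job 4.
Job 3: waits 0, runs 0→22
Job 2: waits 22, runs 22→35
Job 6: waits 35, runs 35→47
Job 8: waits 47, runs 47→57
Job 7: waits 57, runs 57→65
Job 5: waits 65, runs 65→72
Job 1: waits 72, runs 72→78
Job 4: waits 78, runs 78→80
Sum = 0+22+35+47+57+65+72+78 = 376.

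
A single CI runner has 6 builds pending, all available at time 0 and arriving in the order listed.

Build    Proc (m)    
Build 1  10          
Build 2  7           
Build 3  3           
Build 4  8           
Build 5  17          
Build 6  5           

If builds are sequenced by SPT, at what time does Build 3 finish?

SPT (increasing processing time): Build 3 Build 6 Build 2 Build 4 Build 1 Build 5.
Build 3: 0→3

3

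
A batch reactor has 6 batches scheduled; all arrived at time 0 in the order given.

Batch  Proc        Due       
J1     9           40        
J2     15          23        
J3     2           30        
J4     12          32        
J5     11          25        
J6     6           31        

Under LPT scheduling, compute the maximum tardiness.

LPT (decreasing processing time): J2 J4 J5 J1 J6 J3.
J2: 0→15, due 23, tardiness 0
J4: 15→27, due 32, tardiness 0
J5: 27→38, due 25, tardiness 13
J1: 38→47, due 40, tardiness 7
J6: 47→53, due 31, tardiness 22
J3: 53→55, due 30, tardiness 25
Maximum = 25.

25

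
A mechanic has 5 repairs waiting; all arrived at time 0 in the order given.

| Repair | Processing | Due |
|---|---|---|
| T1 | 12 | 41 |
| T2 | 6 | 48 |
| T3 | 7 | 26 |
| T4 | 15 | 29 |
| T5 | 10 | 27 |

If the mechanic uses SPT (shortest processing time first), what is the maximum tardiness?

21

SPT (increasing processing time): T2 T3 T5 T1 T4.
T2: 0→6, due 48, tardiness 0
T3: 6→13, due 26, tardiness 0
T5: 13→23, due 27, tardiness 0
T1: 23→35, due 41, tardiness 0
T4: 35→50, due 29, tardiness 21
Maximum = 21.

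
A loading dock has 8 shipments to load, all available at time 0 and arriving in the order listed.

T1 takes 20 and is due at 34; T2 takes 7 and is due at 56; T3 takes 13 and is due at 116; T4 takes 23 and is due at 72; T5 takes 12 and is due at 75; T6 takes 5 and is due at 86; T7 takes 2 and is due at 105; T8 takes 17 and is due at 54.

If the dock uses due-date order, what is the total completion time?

516

EDD (increasing due date): T1 T8 T2 T4 T5 T6 T7 T3.
T1: 0→20
T8: 20→37
T2: 37→44
T4: 44→67
T5: 67→79
T6: 79→84
T7: 84→86
T3: 86→99
Sum = 20+37+44+67+79+84+86+99 = 516.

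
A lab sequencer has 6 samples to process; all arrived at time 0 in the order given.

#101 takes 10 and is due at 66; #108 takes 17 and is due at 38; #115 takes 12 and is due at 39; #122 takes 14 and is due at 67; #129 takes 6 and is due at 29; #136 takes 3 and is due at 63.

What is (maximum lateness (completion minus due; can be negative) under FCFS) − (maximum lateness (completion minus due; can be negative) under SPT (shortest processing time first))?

FIFO (arrival order): #101 #108 #115 #122 #129 #136.
#101: 0→10, due 66, lateness -56
#108: 10→27, due 38, lateness -11
#115: 27→39, due 39, lateness 0
#122: 39→53, due 67, lateness -14
#129: 53→59, due 29, lateness 30
#136: 59→62, due 63, lateness -1
Maximum = 30.
SPT (increasing processing time): #136 #129 #101 #115 #122 #108.
#136: 0→3, due 63, lateness -60
#129: 3→9, due 29, lateness -20
#101: 9→19, due 66, lateness -47
#115: 19→31, due 39, lateness -8
#122: 31→45, due 67, lateness -22
#108: 45→62, due 38, lateness 24
Maximum = 24.
Difference = 30 − 24 = 6.

6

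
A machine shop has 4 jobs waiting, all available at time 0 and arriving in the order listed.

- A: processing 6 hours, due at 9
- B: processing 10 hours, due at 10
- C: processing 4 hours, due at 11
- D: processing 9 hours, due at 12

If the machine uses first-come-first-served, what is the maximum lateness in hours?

FIFO (arrival order): A B C D.
A: 0→6, due 9, lateness -3
B: 6→16, due 10, lateness 6
C: 16→20, due 11, lateness 9
D: 20→29, due 12, lateness 17
Maximum = 17.

17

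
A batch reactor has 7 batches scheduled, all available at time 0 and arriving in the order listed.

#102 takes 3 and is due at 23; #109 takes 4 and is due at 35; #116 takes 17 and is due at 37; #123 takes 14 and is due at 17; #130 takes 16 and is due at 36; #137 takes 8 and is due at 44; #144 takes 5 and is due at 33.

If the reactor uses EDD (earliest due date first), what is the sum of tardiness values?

51

EDD (increasing due date): #123 #102 #144 #109 #130 #116 #137.
#123: 0→14, due 17, tardiness 0
#102: 14→17, due 23, tardiness 0
#144: 17→22, due 33, tardiness 0
#109: 22→26, due 35, tardiness 0
#130: 26→42, due 36, tardiness 6
#116: 42→59, due 37, tardiness 22
#137: 59→67, due 44, tardiness 23
Sum = 0+0+0+0+6+22+23 = 51.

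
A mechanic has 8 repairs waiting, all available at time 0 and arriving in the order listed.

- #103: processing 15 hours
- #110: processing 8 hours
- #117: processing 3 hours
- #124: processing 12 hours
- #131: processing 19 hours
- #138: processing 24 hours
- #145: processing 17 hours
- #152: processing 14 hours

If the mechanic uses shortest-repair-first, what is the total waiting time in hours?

SPT (increasing processing time): #117 #110 #124 #152 #103 #145 #131 #138.
#117: waits 0, runs 0→3
#110: waits 3, runs 3→11
#124: waits 11, runs 11→23
#152: waits 23, runs 23→37
#103: waits 37, runs 37→52
#145: waits 52, runs 52→69
#131: waits 69, runs 69→88
#138: waits 88, runs 88→112
Sum = 0+3+11+23+37+52+69+88 = 283.

283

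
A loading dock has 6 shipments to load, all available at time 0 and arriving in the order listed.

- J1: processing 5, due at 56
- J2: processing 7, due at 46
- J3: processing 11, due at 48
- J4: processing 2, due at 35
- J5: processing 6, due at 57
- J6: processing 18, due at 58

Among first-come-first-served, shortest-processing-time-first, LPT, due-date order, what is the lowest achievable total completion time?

FIFO (arrival order): J1 J2 J3 J4 J5 J6.
J1: 0→5
J2: 5→12
J3: 12→23
J4: 23→25
J5: 25→31
J6: 31→49
Sum = 5+12+23+25+31+49 = 145.
SPT (increasing processing time): J4 J1 J5 J2 J3 J6.
J4: 0→2
J1: 2→7
J5: 7→13
J2: 13→20
J3: 20→31
J6: 31→49
Sum = 2+7+13+20+31+49 = 122.
LPT (decreasing processing time): J6 J3 J2 J5 J1 J4.
J6: 0→18
J3: 18→29
J2: 29→36
J5: 36→42
J1: 42→47
J4: 47→49
Sum = 18+29+36+42+47+49 = 221.
EDD (increasing due date): J4 J2 J3 J1 J5 J6.
J4: 0→2
J2: 2→9
J3: 9→20
J1: 20→25
J5: 25→31
J6: 31→49
Sum = 2+9+20+25+31+49 = 136.
FIFO 145, SPT 122, LPT 221, EDD 136 → minimum 122.

122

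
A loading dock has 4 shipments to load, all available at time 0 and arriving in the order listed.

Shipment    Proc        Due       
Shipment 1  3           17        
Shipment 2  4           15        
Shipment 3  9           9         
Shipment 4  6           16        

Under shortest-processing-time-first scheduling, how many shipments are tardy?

1

SPT (increasing processing time): Shipment 1 Shipment 2 Shipment 4 Shipment 3.
Shipment 1: 0→3, due 17, tardiness 0
Shipment 2: 3→7, due 15, tardiness 0
Shipment 4: 7→13, due 16, tardiness 0
Shipment 3: 13→22, due 9, tardiness 13
Late shipments: 1.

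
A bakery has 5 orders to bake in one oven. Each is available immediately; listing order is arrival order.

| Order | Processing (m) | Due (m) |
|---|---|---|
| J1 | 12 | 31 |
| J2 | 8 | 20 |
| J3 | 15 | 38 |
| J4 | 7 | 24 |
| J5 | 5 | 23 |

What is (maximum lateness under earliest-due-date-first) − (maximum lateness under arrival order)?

-15

EDD (increasing due date): J2 J5 J4 J1 J3.
J2: 0→8, due 20, lateness -12
J5: 8→13, due 23, lateness -10
J4: 13→20, due 24, lateness -4
J1: 20→32, due 31, lateness 1
J3: 32→47, due 38, lateness 9
Maximum = 9.
FIFO (arrival order): J1 J2 J3 J4 J5.
J1: 0→12, due 31, lateness -19
J2: 12→20, due 20, lateness 0
J3: 20→35, due 38, lateness -3
J4: 35→42, due 24, lateness 18
J5: 42→47, due 23, lateness 24
Maximum = 24.
Difference = 9 − 24 = -15.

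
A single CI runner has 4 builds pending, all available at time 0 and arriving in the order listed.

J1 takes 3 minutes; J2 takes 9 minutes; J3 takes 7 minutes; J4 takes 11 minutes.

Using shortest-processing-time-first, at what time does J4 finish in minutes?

30

SPT (increasing processing time): J1 J3 J2 J4.
J1: 0→3
J3: 3→10
J2: 10→19
J4: 19→30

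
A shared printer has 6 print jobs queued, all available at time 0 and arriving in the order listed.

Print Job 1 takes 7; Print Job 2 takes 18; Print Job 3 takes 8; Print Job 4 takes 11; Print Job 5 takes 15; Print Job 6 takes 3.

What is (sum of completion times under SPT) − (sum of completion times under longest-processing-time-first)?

SPT (increasing processing time): Print Job 6 Print Job 1 Print Job 3 Print Job 4 Print Job 5 Print Job 2.
Print Job 6: 0→3
Print Job 1: 3→10
Print Job 3: 10→18
Print Job 4: 18→29
Print Job 5: 29→44
Print Job 2: 44→62
Sum = 3+10+18+29+44+62 = 166.
LPT (decreasing processing time): Print Job 2 Print Job 5 Print Job 4 Print Job 3 Print Job 1 Print Job 6.
Print Job 2: 0→18
Print Job 5: 18→33
Print Job 4: 33→44
Print Job 3: 44→52
Print Job 1: 52→59
Print Job 6: 59→62
Sum = 18+33+44+52+59+62 = 268.
Difference = 166 − 268 = -102.

-102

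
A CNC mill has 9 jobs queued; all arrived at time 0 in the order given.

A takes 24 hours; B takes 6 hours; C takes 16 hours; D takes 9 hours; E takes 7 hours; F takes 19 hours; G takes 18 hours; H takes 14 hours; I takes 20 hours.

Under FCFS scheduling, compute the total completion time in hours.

643

FIFO (arrival order): A B C D E F G H I.
A: 0→24
B: 24→30
C: 30→46
D: 46→55
E: 55→62
F: 62→81
G: 81→99
H: 99→113
I: 113→133
Sum = 24+30+46+55+62+81+99+113+133 = 643.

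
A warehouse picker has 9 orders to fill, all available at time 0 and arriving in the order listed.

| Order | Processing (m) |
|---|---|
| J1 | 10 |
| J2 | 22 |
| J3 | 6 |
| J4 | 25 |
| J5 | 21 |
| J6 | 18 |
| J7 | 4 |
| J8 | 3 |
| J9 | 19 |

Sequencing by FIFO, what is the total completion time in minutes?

672

FIFO (arrival order): J1 J2 J3 J4 J5 J6 J7 J8 J9.
J1: 0→10
J2: 10→32
J3: 32→38
J4: 38→63
J5: 63→84
J6: 84→102
J7: 102→106
J8: 106→109
J9: 109→128
Sum = 10+32+38+63+84+102+106+109+128 = 672.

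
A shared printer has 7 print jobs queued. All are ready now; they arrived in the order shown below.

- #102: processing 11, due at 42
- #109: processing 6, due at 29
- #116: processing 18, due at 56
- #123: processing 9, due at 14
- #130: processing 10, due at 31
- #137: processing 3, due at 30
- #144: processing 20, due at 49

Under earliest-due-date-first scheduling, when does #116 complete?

EDD (increasing due date): #123 #109 #137 #130 #102 #144 #116.
#123: 0→9
#109: 9→15
#137: 15→18
#130: 18→28
#102: 28→39
#144: 39→59
#116: 59→77

77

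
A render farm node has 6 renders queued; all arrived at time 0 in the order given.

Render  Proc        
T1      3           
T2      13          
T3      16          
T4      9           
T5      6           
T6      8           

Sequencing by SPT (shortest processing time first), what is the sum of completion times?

149

SPT (increasing processing time): T1 T5 T6 T4 T2 T3.
T1: 0→3
T5: 3→9
T6: 9→17
T4: 17→26
T2: 26→39
T3: 39→55
Sum = 3+9+17+26+39+55 = 149.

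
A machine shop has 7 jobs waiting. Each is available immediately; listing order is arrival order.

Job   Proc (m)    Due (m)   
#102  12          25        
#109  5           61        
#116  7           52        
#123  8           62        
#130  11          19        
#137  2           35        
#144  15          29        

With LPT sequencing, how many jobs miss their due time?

4

LPT (decreasing processing time): #144 #102 #130 #123 #116 #109 #137.
#144: 0→15, due 29, tardiness 0
#102: 15→27, due 25, tardiness 2
#130: 27→38, due 19, tardiness 19
#123: 38→46, due 62, tardiness 0
#116: 46→53, due 52, tardiness 1
#109: 53→58, due 61, tardiness 0
#137: 58→60, due 35, tardiness 25
Late jobs: 4.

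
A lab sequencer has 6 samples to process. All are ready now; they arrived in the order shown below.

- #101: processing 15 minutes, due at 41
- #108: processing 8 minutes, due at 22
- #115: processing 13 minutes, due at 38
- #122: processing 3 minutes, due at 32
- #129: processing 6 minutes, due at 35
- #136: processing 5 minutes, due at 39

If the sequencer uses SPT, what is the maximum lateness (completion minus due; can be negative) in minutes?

SPT (increasing processing time): #122 #136 #129 #108 #115 #101.
#122: 0→3, due 32, lateness -29
#136: 3→8, due 39, lateness -31
#129: 8→14, due 35, lateness -21
#108: 14→22, due 22, lateness 0
#115: 22→35, due 38, lateness -3
#101: 35→50, due 41, lateness 9
Maximum = 9.

9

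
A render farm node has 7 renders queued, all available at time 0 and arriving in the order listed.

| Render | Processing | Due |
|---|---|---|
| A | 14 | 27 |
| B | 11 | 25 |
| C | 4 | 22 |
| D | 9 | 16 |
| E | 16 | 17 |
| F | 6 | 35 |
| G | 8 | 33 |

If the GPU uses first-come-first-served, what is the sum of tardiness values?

126

FIFO (arrival order): A B C D E F G.
A: 0→14, due 27, tardiness 0
B: 14→25, due 25, tardiness 0
C: 25→29, due 22, tardiness 7
D: 29→38, due 16, tardiness 22
E: 38→54, due 17, tardiness 37
F: 54→60, due 35, tardiness 25
G: 60→68, due 33, tardiness 35
Sum = 0+0+7+22+37+25+35 = 126.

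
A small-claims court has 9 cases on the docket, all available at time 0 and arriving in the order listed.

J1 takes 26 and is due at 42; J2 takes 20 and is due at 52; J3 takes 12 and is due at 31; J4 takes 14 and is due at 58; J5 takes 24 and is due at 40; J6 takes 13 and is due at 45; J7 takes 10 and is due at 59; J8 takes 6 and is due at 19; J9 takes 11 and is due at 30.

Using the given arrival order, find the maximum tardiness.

FIFO (arrival order): J1 J2 J3 J4 J5 J6 J7 J8 J9.
J1: 0→26, due 42, tardiness 0
J2: 26→46, due 52, tardiness 0
J3: 46→58, due 31, tardiness 27
J4: 58→72, due 58, tardiness 14
J5: 72→96, due 40, tardiness 56
J6: 96→109, due 45, tardiness 64
J7: 109→119, due 59, tardiness 60
J8: 119→125, due 19, tardiness 106
J9: 125→136, due 30, tardiness 106
Maximum = 106.

106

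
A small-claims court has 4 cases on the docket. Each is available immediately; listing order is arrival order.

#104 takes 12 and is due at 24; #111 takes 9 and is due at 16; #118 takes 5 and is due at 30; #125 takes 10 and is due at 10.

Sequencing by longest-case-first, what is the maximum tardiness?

15

LPT (decreasing processing time): #104 #125 #111 #118.
#104: 0→12, due 24, tardiness 0
#125: 12→22, due 10, tardiness 12
#111: 22→31, due 16, tardiness 15
#118: 31→36, due 30, tardiness 6
Maximum = 15.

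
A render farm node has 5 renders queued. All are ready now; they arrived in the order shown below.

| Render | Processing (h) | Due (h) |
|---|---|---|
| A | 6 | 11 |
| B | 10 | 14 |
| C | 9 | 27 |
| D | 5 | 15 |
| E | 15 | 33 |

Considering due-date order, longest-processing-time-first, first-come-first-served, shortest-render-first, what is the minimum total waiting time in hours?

66

EDD (increasing due date): A B D C E.
A: waits 0, runs 0→6
B: waits 6, runs 6→16
D: waits 16, runs 16→21
C: waits 21, runs 21→30
E: waits 30, runs 30→45
Sum = 0+6+16+21+30 = 73.
LPT (decreasing processing time): E B C A D.
E: waits 0, runs 0→15
B: waits 15, runs 15→25
C: waits 25, runs 25→34
A: waits 34, runs 34→40
D: waits 40, runs 40→45
Sum = 0+15+25+34+40 = 114.
FIFO (arrival order): A B C D E.
A: waits 0, runs 0→6
B: waits 6, runs 6→16
C: waits 16, runs 16→25
D: waits 25, runs 25→30
E: waits 30, runs 30→45
Sum = 0+6+16+25+30 = 77.
SPT (increasing processing time): D A C B E.
D: waits 0, runs 0→5
A: waits 5, runs 5→11
C: waits 11, runs 11→20
B: waits 20, runs 20→30
E: waits 30, runs 30→45
Sum = 0+5+11+20+30 = 66.
EDD 73, LPT 114, FIFO 77, SPT 66 → minimum 66.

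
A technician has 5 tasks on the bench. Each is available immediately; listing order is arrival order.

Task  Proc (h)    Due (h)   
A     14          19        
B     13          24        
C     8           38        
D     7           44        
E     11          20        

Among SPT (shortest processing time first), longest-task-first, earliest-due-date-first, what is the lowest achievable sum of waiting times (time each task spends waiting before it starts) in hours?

87

SPT (increasing processing time): D C E B A.
D: waits 0, runs 0→7
C: waits 7, runs 7→15
E: waits 15, runs 15→26
B: waits 26, runs 26→39
A: waits 39, runs 39→53
Sum = 0+7+15+26+39 = 87.
LPT (decreasing processing time): A B E C D.
A: waits 0, runs 0→14
B: waits 14, runs 14→27
E: waits 27, runs 27→38
C: waits 38, runs 38→46
D: waits 46, runs 46→53
Sum = 0+14+27+38+46 = 125.
EDD (increasing due date): A E B C D.
A: waits 0, runs 0→14
E: waits 14, runs 14→25
B: waits 25, runs 25→38
C: waits 38, runs 38→46
D: waits 46, runs 46→53
Sum = 0+14+25+38+46 = 123.
SPT 87, LPT 125, EDD 123 → minimum 87.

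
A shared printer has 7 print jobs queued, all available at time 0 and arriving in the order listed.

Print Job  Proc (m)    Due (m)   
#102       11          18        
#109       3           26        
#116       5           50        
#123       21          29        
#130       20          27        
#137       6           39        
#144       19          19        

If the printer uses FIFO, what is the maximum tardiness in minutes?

FIFO (arrival order): #102 #109 #116 #123 #130 #137 #144.
#102: 0→11, due 18, tardiness 0
#109: 11→14, due 26, tardiness 0
#116: 14→19, due 50, tardiness 0
#123: 19→40, due 29, tardiness 11
#130: 40→60, due 27, tardiness 33
#137: 60→66, due 39, tardiness 27
#144: 66→85, due 19, tardiness 66
Maximum = 66.

66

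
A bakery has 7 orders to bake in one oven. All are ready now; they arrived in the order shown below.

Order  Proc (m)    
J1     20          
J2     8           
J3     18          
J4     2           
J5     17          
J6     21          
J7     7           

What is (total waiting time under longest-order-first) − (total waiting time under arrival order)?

79

LPT (decreasing processing time): J6 J1 J3 J5 J2 J7 J4.
J6: waits 0, runs 0→21
J1: waits 21, runs 21→41
J3: waits 41, runs 41→59
J5: waits 59, runs 59→76
J2: waits 76, runs 76→84
J7: waits 84, runs 84→91
J4: waits 91, runs 91→93
Sum = 0+21+41+59+76+84+91 = 372.
FIFO (arrival order): J1 J2 J3 J4 J5 J6 J7.
J1: waits 0, runs 0→20
J2: waits 20, runs 20→28
J3: waits 28, runs 28→46
J4: waits 46, runs 46→48
J5: waits 48, runs 48→65
J6: waits 65, runs 65→86
J7: waits 86, runs 86→93
Sum = 0+20+28+46+48+65+86 = 293.
Difference = 372 − 293 = 79.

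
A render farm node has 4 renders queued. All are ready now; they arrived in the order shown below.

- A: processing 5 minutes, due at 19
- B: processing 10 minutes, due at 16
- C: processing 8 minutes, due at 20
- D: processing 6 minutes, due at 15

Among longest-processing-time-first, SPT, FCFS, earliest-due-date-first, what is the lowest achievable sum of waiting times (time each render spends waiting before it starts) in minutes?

LPT (decreasing processing time): B C D A.
B: waits 0, runs 0→10
C: waits 10, runs 10→18
D: waits 18, runs 18→24
A: waits 24, runs 24→29
Sum = 0+10+18+24 = 52.
SPT (increasing processing time): A D C B.
A: waits 0, runs 0→5
D: waits 5, runs 5→11
C: waits 11, runs 11→19
B: waits 19, runs 19→29
Sum = 0+5+11+19 = 35.
FIFO (arrival order): A B C D.
A: waits 0, runs 0→5
B: waits 5, runs 5→15
C: waits 15, runs 15→23
D: waits 23, runs 23→29
Sum = 0+5+15+23 = 43.
EDD (increasing due date): D B A C.
D: waits 0, runs 0→6
B: waits 6, runs 6→16
A: waits 16, runs 16→21
C: waits 21, runs 21→29
Sum = 0+6+16+21 = 43.
LPT 52, SPT 35, FIFO 43, EDD 43 → minimum 35.

35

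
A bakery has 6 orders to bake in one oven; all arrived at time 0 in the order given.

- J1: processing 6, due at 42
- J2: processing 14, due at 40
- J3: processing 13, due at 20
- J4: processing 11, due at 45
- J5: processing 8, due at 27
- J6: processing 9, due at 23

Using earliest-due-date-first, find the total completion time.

EDD (increasing due date): J3 J6 J5 J2 J1 J4.
J3: 0→13
J6: 13→22
J5: 22→30
J2: 30→44
J1: 44→50
J4: 50→61
Sum = 13+22+30+44+50+61 = 220.

220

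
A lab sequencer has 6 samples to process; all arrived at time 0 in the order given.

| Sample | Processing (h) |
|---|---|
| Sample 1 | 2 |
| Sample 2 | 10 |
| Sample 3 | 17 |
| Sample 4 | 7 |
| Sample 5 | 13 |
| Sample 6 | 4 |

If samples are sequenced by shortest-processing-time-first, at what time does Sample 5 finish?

36

SPT (increasing processing time): Sample 1 Sample 6 Sample 4 Sample 2 Sample 5 Sample 3.
Sample 1: 0→2
Sample 6: 2→6
Sample 4: 6→13
Sample 2: 13→23
Sample 5: 23→36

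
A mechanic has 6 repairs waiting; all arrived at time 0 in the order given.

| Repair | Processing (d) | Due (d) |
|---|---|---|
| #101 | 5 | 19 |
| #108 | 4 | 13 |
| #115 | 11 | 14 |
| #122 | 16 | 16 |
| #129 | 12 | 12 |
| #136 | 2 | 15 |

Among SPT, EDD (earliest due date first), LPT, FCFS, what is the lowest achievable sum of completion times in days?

125

SPT (increasing processing time): #136 #108 #101 #115 #129 #122.
#136: 0→2
#108: 2→6
#101: 6→11
#115: 11→22
#129: 22→34
#122: 34→50
Sum = 2+6+11+22+34+50 = 125.
EDD (increasing due date): #129 #108 #115 #136 #122 #101.
#129: 0→12
#108: 12→16
#115: 16→27
#136: 27→29
#122: 29→45
#101: 45→50
Sum = 12+16+27+29+45+50 = 179.
LPT (decreasing processing time): #122 #129 #115 #101 #108 #136.
#122: 0→16
#129: 16→28
#115: 28→39
#101: 39→44
#108: 44→48
#136: 48→50
Sum = 16+28+39+44+48+50 = 225.
FIFO (arrival order): #101 #108 #115 #122 #129 #136.
#101: 0→5
#108: 5→9
#115: 9→20
#122: 20→36
#129: 36→48
#136: 48→50
Sum = 5+9+20+36+48+50 = 168.
SPT 125, EDD 179, LPT 225, FIFO 168 → minimum 125.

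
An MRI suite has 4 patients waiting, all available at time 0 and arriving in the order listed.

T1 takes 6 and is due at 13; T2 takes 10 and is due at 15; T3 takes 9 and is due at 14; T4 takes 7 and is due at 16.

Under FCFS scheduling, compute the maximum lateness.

FIFO (arrival order): T1 T2 T3 T4.
T1: 0→6, due 13, lateness -7
T2: 6→16, due 15, lateness 1
T3: 16→25, due 14, lateness 11
T4: 25→32, due 16, lateness 16
Maximum = 16.

16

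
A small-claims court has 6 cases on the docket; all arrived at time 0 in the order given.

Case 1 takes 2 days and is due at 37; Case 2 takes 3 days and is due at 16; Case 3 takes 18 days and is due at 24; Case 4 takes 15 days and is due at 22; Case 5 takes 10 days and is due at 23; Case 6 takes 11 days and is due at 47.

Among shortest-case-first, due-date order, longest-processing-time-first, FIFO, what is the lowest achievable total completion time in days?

148

SPT (increasing processing time): Case 1 Case 2 Case 5 Case 6 Case 4 Case 3.
Case 1: 0→2
Case 2: 2→5
Case 5: 5→15
Case 6: 15→26
Case 4: 26→41
Case 3: 41→59
Sum = 2+5+15+26+41+59 = 148.
EDD (increasing due date): Case 2 Case 4 Case 5 Case 3 Case 1 Case 6.
Case 2: 0→3
Case 4: 3→18
Case 5: 18→28
Case 3: 28→46
Case 1: 46→48
Case 6: 48→59
Sum = 3+18+28+46+48+59 = 202.
LPT (decreasing processing time): Case 3 Case 4 Case 6 Case 5 Case 2 Case 1.
Case 3: 0→18
Case 4: 18→33
Case 6: 33→44
Case 5: 44→54
Case 2: 54→57
Case 1: 57→59
Sum = 18+33+44+54+57+59 = 265.
FIFO (arrival order): Case 1 Case 2 Case 3 Case 4 Case 5 Case 6.
Case 1: 0→2
Case 2: 2→5
Case 3: 5→23
Case 4: 23→38
Case 5: 38→48
Case 6: 48→59
Sum = 2+5+23+38+48+59 = 175.
SPT 148, EDD 202, LPT 265, FIFO 175 → minimum 148.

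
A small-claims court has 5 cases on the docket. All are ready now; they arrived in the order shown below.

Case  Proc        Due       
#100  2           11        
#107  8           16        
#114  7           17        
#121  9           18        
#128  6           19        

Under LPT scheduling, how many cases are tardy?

LPT (decreasing processing time): #121 #107 #114 #128 #100.
#121: 0→9, due 18, tardiness 0
#107: 9→17, due 16, tardiness 1
#114: 17→24, due 17, tardiness 7
#128: 24→30, due 19, tardiness 11
#100: 30→32, due 11, tardiness 21
Late cases: 4.

4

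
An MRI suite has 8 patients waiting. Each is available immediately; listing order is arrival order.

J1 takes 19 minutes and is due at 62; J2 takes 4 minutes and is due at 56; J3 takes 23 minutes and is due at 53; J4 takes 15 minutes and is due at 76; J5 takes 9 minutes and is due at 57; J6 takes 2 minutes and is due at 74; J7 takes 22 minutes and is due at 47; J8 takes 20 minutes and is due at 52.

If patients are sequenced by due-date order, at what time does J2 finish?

69

EDD (increasing due date): J7 J8 J3 J2 J5 J1 J6 J4.
J7: 0→22
J8: 22→42
J3: 42→65
J2: 65→69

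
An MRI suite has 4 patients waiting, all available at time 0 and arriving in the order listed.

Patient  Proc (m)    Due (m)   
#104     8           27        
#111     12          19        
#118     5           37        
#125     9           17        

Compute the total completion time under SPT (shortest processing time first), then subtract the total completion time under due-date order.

-19

SPT (increasing processing time): #118 #104 #125 #111.
#118: 0→5
#104: 5→13
#125: 13→22
#111: 22→34
Sum = 5+13+22+34 = 74.
EDD (increasing due date): #125 #111 #104 #118.
#125: 0→9
#111: 9→21
#104: 21→29
#118: 29→34
Sum = 9+21+29+34 = 93.
Difference = 74 − 93 = -19.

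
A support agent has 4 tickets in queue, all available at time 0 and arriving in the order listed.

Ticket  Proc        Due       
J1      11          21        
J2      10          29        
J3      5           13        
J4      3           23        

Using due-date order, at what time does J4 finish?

19

EDD (increasing due date): J3 J1 J4 J2.
J3: 0→5
J1: 5→16
J4: 16→19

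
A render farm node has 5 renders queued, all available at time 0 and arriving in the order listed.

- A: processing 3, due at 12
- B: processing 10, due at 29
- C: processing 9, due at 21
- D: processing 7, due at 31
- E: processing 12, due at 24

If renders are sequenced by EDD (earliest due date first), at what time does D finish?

41

EDD (increasing due date): A C E B D.
A: 0→3
C: 3→12
E: 12→24
B: 24→34
D: 34→41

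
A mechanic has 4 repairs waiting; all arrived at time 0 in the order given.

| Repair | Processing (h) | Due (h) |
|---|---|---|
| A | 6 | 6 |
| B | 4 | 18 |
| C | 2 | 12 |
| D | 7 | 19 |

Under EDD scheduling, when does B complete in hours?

EDD (increasing due date): A C B D.
A: 0→6
C: 6→8
B: 8→12

12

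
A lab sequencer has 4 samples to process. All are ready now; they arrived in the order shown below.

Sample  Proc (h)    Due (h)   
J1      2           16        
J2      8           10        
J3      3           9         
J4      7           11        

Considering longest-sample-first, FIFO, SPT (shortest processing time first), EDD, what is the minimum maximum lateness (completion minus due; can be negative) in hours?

LPT (decreasing processing time): J2 J4 J3 J1.
J2: 0→8, due 10, lateness -2
J4: 8→15, due 11, lateness 4
J3: 15→18, due 9, lateness 9
J1: 18→20, due 16, lateness 4
Maximum = 9.
FIFO (arrival order): J1 J2 J3 J4.
J1: 0→2, due 16, lateness -14
J2: 2→10, due 10, lateness 0
J3: 10→13, due 9, lateness 4
J4: 13→20, due 11, lateness 9
Maximum = 9.
SPT (increasing processing time): J1 J3 J4 J2.
J1: 0→2, due 16, lateness -14
J3: 2→5, due 9, lateness -4
J4: 5→12, due 11, lateness 1
J2: 12→20, due 10, lateness 10
Maximum = 10.
EDD (increasing due date): J3 J2 J4 J1.
J3: 0→3, due 9, lateness -6
J2: 3→11, due 10, lateness 1
J4: 11→18, due 11, lateness 7
J1: 18→20, due 16, lateness 4
Maximum = 7.
LPT 9, FIFO 9, SPT 10, EDD 7 → minimum 7.

7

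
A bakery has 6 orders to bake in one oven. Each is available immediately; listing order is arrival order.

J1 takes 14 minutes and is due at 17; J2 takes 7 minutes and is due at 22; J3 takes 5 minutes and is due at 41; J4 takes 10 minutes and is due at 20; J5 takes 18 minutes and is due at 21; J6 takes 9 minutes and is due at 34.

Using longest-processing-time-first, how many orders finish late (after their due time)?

5

LPT (decreasing processing time): J5 J1 J4 J6 J2 J3.
J5: 0→18, due 21, tardiness 0
J1: 18→32, due 17, tardiness 15
J4: 32→42, due 20, tardiness 22
J6: 42→51, due 34, tardiness 17
J2: 51→58, due 22, tardiness 36
J3: 58→63, due 41, tardiness 22
Late orders: 5.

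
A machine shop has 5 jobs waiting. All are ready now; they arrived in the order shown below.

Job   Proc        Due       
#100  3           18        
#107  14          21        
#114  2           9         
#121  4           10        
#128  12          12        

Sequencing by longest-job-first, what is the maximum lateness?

LPT (decreasing processing time): #107 #128 #121 #100 #114.
#107: 0→14, due 21, lateness -7
#128: 14→26, due 12, lateness 14
#121: 26→30, due 10, lateness 20
#100: 30→33, due 18, lateness 15
#114: 33→35, due 9, lateness 26
Maximum = 26.

26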